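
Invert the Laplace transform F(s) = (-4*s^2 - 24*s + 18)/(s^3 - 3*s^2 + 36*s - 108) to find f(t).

f(t) = -2*exp(3*t) - 5*sin(6*t) - 2*cos(6*t)

Factor the denominator: s^3 - 3*s^2 + 36*s - 108 = (s - 3)*(s^2 + 36).
Partial fraction decomposition gives [-2/(s - 3)] + [-2*s/(s^2 + 36)] + [-30/(s^2 + 36)].
Invert each term: -2/(s - 3) ↔ -2e^(3t); -2·s/(s^2 + 36) ↔ -2cos(6t); -5·6/(s^2 + 36) ↔ -5sin(6t).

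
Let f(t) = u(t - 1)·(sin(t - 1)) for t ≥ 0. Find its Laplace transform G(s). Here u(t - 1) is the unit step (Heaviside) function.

By the second shifting theorem, L{u(t - c)·g(t - c)} = e^(-cs)·H(s) with c = 1 and H(s) = L{g(t)}.
L{sin(t)} = 1/(s^2 + 1).

G(s) = exp(-s)/(s^2 + 1)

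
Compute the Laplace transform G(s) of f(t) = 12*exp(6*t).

G(s) = 12/(s - 6)

L{12} = 12/s.
By the first shifting theorem, multiplying by e^(6t) replaces s with s - 6.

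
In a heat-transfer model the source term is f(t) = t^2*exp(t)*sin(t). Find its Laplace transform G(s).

G(s) = 2*(3*s^2 - 6*s + 2)/(s^2 - 2*s + 2)^3

L{sin(t)} = 1/(s^2 + 1).
Multiplying by e^(t) shifts s → s - 1, so L{exp(t)*sin(t)} = 1/((s - 1)^2 + 1).
Then apply L{t^2·g(t)} = (-1)^2 d^2/ds^2[H(s)] with H(s) = 1/((s - 1)^2 + 1):
differentiating 2 times and applying the sign gives 2*(3*s^2 - 6*s + 2)/(s^2 - 2*s + 2)^3.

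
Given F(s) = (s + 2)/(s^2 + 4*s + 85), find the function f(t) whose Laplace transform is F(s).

Rewrite the denominator: s^2 + 4*s + 85 = (s + 2)^2 + 81.
The form in (s + 2) signals a first-shifting-theorem factor e^(-2t).
Since L{cos(9t)} = s/(s^2 + 81), the inverse is e^(-2*t)*cos(9*t).

f(t) = exp(-2*t)*cos(9*t)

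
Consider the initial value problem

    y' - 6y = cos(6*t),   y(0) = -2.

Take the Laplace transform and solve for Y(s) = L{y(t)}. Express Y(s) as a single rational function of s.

Take the Laplace transform of both sides.
With L{y'} = sY - y(0) = sY - (-2): the LHS transforms to (s - 6)Y - (-2).
The right side is L{cos(6*t)} = s/(s^2 + 36).
So (s - 6)Y = s/(s^2 + 36) + (-2).
Isolate Y and clear denominators.

Y(s) = (-2*s^2 + s - 72)/(s^3 - 6*s^2 + 36*s - 216)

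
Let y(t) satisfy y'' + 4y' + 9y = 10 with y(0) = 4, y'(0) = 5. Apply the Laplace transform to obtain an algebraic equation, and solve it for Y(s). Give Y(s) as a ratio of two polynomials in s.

Y(s) = (4*s^2 + 21*s + 10)/(s^3 + 4*s^2 + 9*s)

Apply the Laplace transform to the equation.
Using L{y''} = s^2 Y - s·y(0) - y'(0) and L{y'} = sY - y(0), with y(0) = 4, y'(0) = 5, the left side becomes (s^2 + 4*s + 9)Y - (4*s + 21).
The right side is L{10} = 10/s.
So (s^2 + 4*s + 9)Y = 10/s + (4*s + 21).
Isolate Y and clear denominators.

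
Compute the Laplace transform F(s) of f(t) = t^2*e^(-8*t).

F(s) = 2/(s + 8)^3

L{e^(-8t)} = 1/(s + 8).
Then apply L{t^2·g(t)} = (-1)^2 d^2/ds^2[G(s)] with G(s) = 1/(s + 8):
differentiating 2 times and applying the sign gives 2/(s + 8)^3.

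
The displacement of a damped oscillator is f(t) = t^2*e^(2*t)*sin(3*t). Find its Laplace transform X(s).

X(s) = 18*(s^2 - 4*s + 1)/(s^2 - 4*s + 13)^3

L{sin(3t)} = 3/(s^2 + 9).
Multiplying by e^(2t) shifts s → s - 2, so L{e^(2*t)*sin(3*t)} = 3/((s - 2)^2 + 9).
Then apply L{t^2·g(t)} = (-1)^2 d^2/ds^2[G(s)] with G(s) = 3/((s - 2)^2 + 9):
differentiating 2 times and applying the sign gives 18*(s^2 - 4*s + 1)/(s^2 - 4*s + 13)^3.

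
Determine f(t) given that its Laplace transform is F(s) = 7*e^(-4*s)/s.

The factor e^(-4s) signals a time shift by c = 4 (second shifting theorem).
L{7} = 7/s, so L^-1{7/s} = 7.
Hence the inverse is u(t - 4) times that function evaluated at t - 4.

f(t) = Heaviside(t - 4)*(7)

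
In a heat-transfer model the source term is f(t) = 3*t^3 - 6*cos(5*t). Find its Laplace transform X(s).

By linearity of the Laplace transform, transform each term separately.
(-6)·[L{cos(5t)} = s/(s^2 + 25)]; (3)·[L{t^3} = 3!/s^4 = 6/s^4].

X(s) = -6*s/(s^2 + 25) + 18/s^4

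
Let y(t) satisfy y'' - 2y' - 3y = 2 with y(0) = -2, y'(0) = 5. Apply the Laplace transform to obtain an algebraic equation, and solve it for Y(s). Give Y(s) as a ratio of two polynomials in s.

Transform both sides with L{·}.
With L{y''} = s^2 Y - s·y(0) - y'(0) and L{y'} = sY - y(0), with y(0) = -2, y'(0) = 5: the LHS transforms to (s^2 - 2*s - 3)Y - (-2*s + 9).
The right side is L{2} = 2/s.
So (s^2 - 2*s - 3)Y = 2/s + (-2*s + 9).
Divide through and combine into a single rational function.

Y(s) = (-2*s^2 + 9*s + 2)/(s^3 - 2*s^2 - 3*s)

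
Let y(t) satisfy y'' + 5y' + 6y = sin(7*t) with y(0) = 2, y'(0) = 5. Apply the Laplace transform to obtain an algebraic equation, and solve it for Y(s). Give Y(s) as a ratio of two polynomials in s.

Y(s) = (2*s^3 + 15*s^2 + 98*s + 742)/(s^4 + 5*s^3 + 55*s^2 + 245*s + 294)

Transform both sides with L{·}.
The derivative rules (L{y''} = s^2 Y - s·y(0) - y'(0) and L{y'} = sY - y(0), with y(0) = 2, y'(0) = 5) turn the left side into (s^2 + 5*s + 6)Y - (2*s + 15).
The right side is L{sin(7*t)} = 7/(s^2 + 49).
So (s^2 + 5*s + 6)Y = 7/(s^2 + 49) + (2*s + 15).
Divide through and combine into a single rational function.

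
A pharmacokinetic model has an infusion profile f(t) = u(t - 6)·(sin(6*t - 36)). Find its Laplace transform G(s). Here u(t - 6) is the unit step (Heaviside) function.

G(s) = 6*exp(-6*s)/(s^2 + 36)

By the second shifting theorem, L{u(t - c)·g(t - c)} = e^(-cs)·H(s) with c = 6 and H(s) = L{g(t)}.
L{sin(6t)} = 6/(s^2 + 36).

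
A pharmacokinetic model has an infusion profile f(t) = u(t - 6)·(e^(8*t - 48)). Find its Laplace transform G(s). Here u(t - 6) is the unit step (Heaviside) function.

G(s) = exp(-6*s)/(s - 8)

By the second shifting theorem, L{u(t - c)·g(t - c)} = e^(-cs)·H(s) with c = 6 and H(s) = L{g(t)}.
L{e^(8t)} = 1/(s - 8).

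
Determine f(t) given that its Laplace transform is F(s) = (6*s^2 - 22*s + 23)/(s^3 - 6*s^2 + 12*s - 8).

Factor the denominator: s^3 - 6*s^2 + 12*s - 8 = (s - 2)^3.
Partial fraction decomposition gives [6/(s - 2)] + [2/(s - 2)^2] + [3/(s - 2)^3].
Invert each term: 6/(s - 2) ↔ 6e^(2t); 2/(s - 2)^2 ↔ 2t·e^(2t); 3/(s - 2)^3 ↔ (3/2)t^2·e^(2t).

f(t) = 3*t^2*exp(2*t)/2 + 2*t*exp(2*t) + 6*exp(2*t)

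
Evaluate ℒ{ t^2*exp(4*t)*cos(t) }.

L{cos(t)} = s/(s^2 + 1).
Multiplying by e^(4t) shifts s → s - 4, so L{exp(4*t)*cos(t)} = (s - 4)/((s - 4)^2 + 1).
Then apply L{t^2·g(t)} = (-1)^2 d^2/ds^2[H(s)] with H(s) = (s - 4)/((s - 4)^2 + 1):
differentiating 2 times and applying the sign gives 2*(s - 4)*(s^2 - 8*s + 13)/(s^2 - 8*s + 17)^3.

2*(s - 4)*(s^2 - 8*s + 13)/(s^2 - 8*s + 17)^3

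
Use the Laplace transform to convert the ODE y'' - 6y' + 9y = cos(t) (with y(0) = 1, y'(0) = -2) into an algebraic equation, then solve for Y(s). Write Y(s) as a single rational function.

Apply the Laplace transform to the equation.
The derivative rules (L{y''} = s^2 Y - s·y(0) - y'(0) and L{y'} = sY - y(0), with y(0) = 1, y'(0) = -2) turn the left side into (s^2 - 6*s + 9)Y - (s - 8).
The right side is L{cos(t)} = s/(s^2 + 1).
So (s^2 - 6*s + 9)Y = s/(s^2 + 1) + (s - 8).
Solve for Y(s) and write it as one ratio of polynomials.

Y(s) = (s^3 - 8*s^2 + 2*s - 8)/(s^4 - 6*s^3 + 10*s^2 - 6*s + 9)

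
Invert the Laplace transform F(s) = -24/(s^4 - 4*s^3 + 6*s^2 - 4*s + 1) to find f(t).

Rewrite the denominator: s^4 - 4*s^3 + 6*s^2 - 4*s + 1 = (s - 1)^4.
The form in (s - 1) signals a first-shifting-theorem factor e^(t).
Since L{t^3} = 3!/s^4 = 6/s^4, the inverse is t^3*e^(t), scaled by -4.

f(t) = -4*t^3*exp(t)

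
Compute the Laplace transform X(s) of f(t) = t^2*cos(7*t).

L{cos(7t)} = s/(s^2 + 49).
Then apply L{t^2·g(t)} = (-1)^2 d^2/ds^2[G(s)] with G(s) = s/(s^2 + 49):
differentiating 2 times and applying the sign gives 2*s*(s^2 - 147)/(s^2 + 49)^3.

X(s) = 2*s*(s^2 - 147)/(s^2 + 49)^3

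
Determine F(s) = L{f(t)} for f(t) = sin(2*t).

L{sin(2t)} = 2/(s^2 + 4).

F(s) = 2/(s^2 + 4)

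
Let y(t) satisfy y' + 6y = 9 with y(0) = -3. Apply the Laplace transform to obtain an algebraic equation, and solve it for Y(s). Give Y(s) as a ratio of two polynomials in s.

Laplace-transform each side.
The derivative rules (L{y'} = sY - y(0) = sY - (-3)) turn the left side into (s + 6)Y - (-3).
The right side is L{9} = 9/s.
So (s + 6)Y = 9/s + (-3).
Solve for Y(s) and write it as one ratio of polynomials.

Y(s) = (-3*s + 9)/(s^2 + 6*s)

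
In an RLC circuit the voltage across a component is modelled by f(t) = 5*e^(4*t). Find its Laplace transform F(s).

L{5} = 5/s.
By the first shifting theorem, multiplying by e^(4t) replaces s with s - 4.

F(s) = 5/(s - 4)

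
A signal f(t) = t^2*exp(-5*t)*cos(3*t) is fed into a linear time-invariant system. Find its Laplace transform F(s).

F(s) = 2*(s + 5)*(s^2 + 10*s - 2)/(s^2 + 10*s + 34)^3

L{cos(3t)} = s/(s^2 + 9).
Multiplying by e^(-5t) shifts s → s + 5, so L{exp(-5*t)*cos(3*t)} = (s + 5)/((s + 5)^2 + 9).
Then apply L{t^2·g(t)} = (-1)^2 d^2/ds^2[G(s)] with G(s) = (s + 5)/((s + 5)^2 + 9):
differentiating 2 times and applying the sign gives 2*(s + 5)*(s^2 + 10*s - 2)/(s^2 + 10*s + 34)^3.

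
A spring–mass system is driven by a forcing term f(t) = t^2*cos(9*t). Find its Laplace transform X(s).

X(s) = 2*s*(s^2 - 243)/(s^2 + 81)^3

L{cos(9t)} = s/(s^2 + 81).
Then apply L{t^2·g(t)} = (-1)^2 d^2/ds^2[G(s)] with G(s) = s/(s^2 + 81):
differentiating 2 times and applying the sign gives 2*s*(s^2 - 243)/(s^2 + 81)^3.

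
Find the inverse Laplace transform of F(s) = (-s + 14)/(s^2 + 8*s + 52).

Complete the square in the denominator: s^2 + 8*s + 52 = (s + 4)^2 + 6^2.
Split the numerator to match: -s + 14 = -1·(s + 4) + 3·6.
Invert each term: -1·(s + 4)/((s + 4)^2 + 36) ↔ -e^(-4t)cos(6t); 3·6/((s + 4)^2 + 36) ↔ 3e^(-4t)sin(6t).

3*exp(-4*t)*sin(6*t) - exp(-4*t)*cos(6*t)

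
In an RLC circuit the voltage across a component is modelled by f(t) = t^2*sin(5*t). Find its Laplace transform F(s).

L{sin(5t)} = 5/(s^2 + 25).
Then apply L{t^2·g(t)} = (-1)^2 d^2/ds^2[G(s)] with G(s) = 5/(s^2 + 25):
differentiating 2 times and applying the sign gives 10*(3*s^2 - 25)/(s^2 + 25)^3.

F(s) = 10*(3*s^2 - 25)/(s^2 + 25)^3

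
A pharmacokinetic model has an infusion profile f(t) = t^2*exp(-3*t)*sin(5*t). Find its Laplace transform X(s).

X(s) = 10*(3*s^2 + 18*s + 2)/(s^2 + 6*s + 34)^3

L{sin(5t)} = 5/(s^2 + 25).
Multiplying by e^(-3t) shifts s → s + 3, so L{exp(-3*t)*sin(5*t)} = 5/((s + 3)^2 + 25).
Then apply L{t^2·g(t)} = (-1)^2 d^2/ds^2[G(s)] with G(s) = 5/((s + 3)^2 + 25):
differentiating 2 times and applying the sign gives 10*(3*s^2 + 18*s + 2)/(s^2 + 6*s + 34)^3.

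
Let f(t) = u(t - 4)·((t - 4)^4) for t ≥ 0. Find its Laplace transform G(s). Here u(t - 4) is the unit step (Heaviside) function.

By the second shifting theorem, L{u(t - c)·g(t - c)} = e^(-cs)·H(s) with c = 4 and H(s) = L{g(t)}.
L{t^4} = 4!/s^5 = 24/s^5.

G(s) = 24*exp(-4*s)/s^5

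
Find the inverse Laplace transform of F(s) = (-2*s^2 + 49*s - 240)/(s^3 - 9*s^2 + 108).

Factor the denominator: s^3 - 9*s^2 + 108 = (s - 6)^2*(s + 3).
Partial fraction decomposition gives [3/(s - 6)] + [-2/(s - 6)^2] + [-5/(s + 3)].
Invert each term: 3/(s - 6) ↔ 3e^(6t); -2/(s - 6)^2 ↔ -2t·e^(6t); -5/(s + 3) ↔ -5e^(-3t).

-2*t*exp(6*t) + 3*exp(6*t) - 5*exp(-3*t)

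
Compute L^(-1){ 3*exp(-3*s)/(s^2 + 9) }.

Heaviside(t - 3)*(sin(3*t - 9))

The factor e^(-3s) signals a time shift by c = 3 (second shifting theorem).
L{sin(3t)} = 3/(s^2 + 9), so L^-1{3/(s^2 + 9)} = sin(3*t).
Hence the inverse is u(t - 3) times that function evaluated at t - 3.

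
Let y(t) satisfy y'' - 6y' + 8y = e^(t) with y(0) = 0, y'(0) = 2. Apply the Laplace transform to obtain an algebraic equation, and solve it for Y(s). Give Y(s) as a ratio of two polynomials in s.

Transform both sides with L{·}.
With L{y''} = s^2 Y - s·y(0) - y'(0) and L{y'} = sY - y(0), with y(0) = 0, y'(0) = 2: the LHS transforms to (s^2 - 6*s + 8)Y - (2).
The right side is L{e^(t)} = 1/(s - 1).
So (s^2 - 6*s + 8)Y = 1/(s - 1) + (2).
Divide through and combine into a single rational function.

Y(s) = (2*s - 1)/(s^3 - 7*s^2 + 14*s - 8)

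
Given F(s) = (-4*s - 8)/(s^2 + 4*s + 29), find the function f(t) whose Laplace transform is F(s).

f(t) = -4*exp(-2*t)*cos(5*t)

Rewrite the denominator: s^2 + 4*s + 29 = (s + 2)^2 + 25.
The form in (s + 2) signals a first-shifting-theorem factor e^(-2t).
Since L{cos(5t)} = s/(s^2 + 25), the inverse is e^(-2*t)*cos(5*t), scaled by -4.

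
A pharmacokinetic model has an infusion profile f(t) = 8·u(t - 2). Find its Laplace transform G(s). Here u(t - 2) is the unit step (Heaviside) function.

G(s) = 8*exp(-2*s)/s

By the second shifting theorem, L{u(t - c)·g(t - c)} = e^(-cs)·H(s) with c = 2 and H(s) = L{g(t)}.
L{8} = 8/s.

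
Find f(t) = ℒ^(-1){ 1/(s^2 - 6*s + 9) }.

f(t) = t*exp(3*t)

Rewrite the denominator: s^2 - 6*s + 9 = (s - 3)^2.
The form in (s - 3) signals a first-shifting-theorem factor e^(3t).
Since L{t} = 1!/s^2 = 1/s^2, the inverse is t*e^(3*t).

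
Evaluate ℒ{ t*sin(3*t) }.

6*s/(s^2 + 9)^2

L{sin(3t)} = 3/(s^2 + 9).
Then apply L{t·g(t)} = -d/ds[G(s)] with G(s) = 3/(s^2 + 9):
differentiating 1 time and applying the sign gives 6*s/(s^2 + 9)^2.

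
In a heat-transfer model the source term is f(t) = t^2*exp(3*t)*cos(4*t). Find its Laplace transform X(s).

L{cos(4t)} = s/(s^2 + 16).
Multiplying by e^(3t) shifts s → s - 3, so L{exp(3*t)*cos(4*t)} = (s - 3)/((s - 3)^2 + 16).
Then apply L{t^2·g(t)} = (-1)^2 d^2/ds^2[G(s)] with G(s) = (s - 3)/((s - 3)^2 + 16):
differentiating 2 times and applying the sign gives 2*(s - 3)*(s^2 - 6*s - 39)/(s^2 - 6*s + 25)^3.

X(s) = 2*(s - 3)*(s^2 - 6*s - 39)/(s^2 - 6*s + 25)^3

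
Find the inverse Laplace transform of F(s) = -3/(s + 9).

-3*exp(-9*t)

Since L{e^(-9t)} = 1/(s + 9), the inverse is e^(-9*t), scaled by -3.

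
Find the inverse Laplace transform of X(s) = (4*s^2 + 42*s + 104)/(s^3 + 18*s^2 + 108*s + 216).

-2*t^2*exp(-6*t) - 6*t*exp(-6*t) + 4*exp(-6*t)

Factor the denominator: s^3 + 18*s^2 + 108*s + 216 = (s + 6)^3.
Partial fraction decomposition gives [4/(s + 6)] + [-6/(s + 6)^2] + [-4/(s + 6)^3].
Invert each term: 4/(s + 6) ↔ 4e^(-6t); -6/(s + 6)^2 ↔ -6t·e^(-6t); -4/(s + 6)^3 ↔ (-2)t^2·e^(-6t).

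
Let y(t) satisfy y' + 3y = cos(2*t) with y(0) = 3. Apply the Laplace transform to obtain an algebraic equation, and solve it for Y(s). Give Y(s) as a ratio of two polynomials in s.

Y(s) = (3*s^2 + s + 12)/(s^3 + 3*s^2 + 4*s + 12)

Take the Laplace transform of both sides.
Using L{y'} = sY - y(0) = sY - 3, the left side becomes (s + 3)Y - (3).
The right side is L{cos(2*t)} = s/(s^2 + 4).
So (s + 3)Y = s/(s^2 + 4) + (3).
Divide through and combine into a single rational function.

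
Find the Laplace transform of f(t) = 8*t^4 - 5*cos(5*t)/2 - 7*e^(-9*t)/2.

-5*s/(2*(s^2 + 25)) - 7/(2*(s + 9)) + 192/s^5

The transform is linear, so treat each term independently.
(8)·[L{t^4} = 4!/s^5 = 24/s^5]; (-7/2)·[L{e^(-9t)} = 1/(s + 9)]; (-5/2)·[L{cos(5t)} = s/(s^2 + 25)].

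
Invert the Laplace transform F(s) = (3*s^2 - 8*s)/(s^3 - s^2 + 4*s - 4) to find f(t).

f(t) = -exp(t) - 2*sin(2*t) + 4*cos(2*t)

Factor the denominator: s^3 - s^2 + 4*s - 4 = (s - 1)*(s^2 + 4).
Partial fraction decomposition gives [-1/(s - 1)] + [4*s/(s^2 + 4)] + [-4/(s^2 + 4)].
Invert each term: -1/(s - 1) ↔ -e^(t); 4·s/(s^2 + 4) ↔ 4cos(2t); -2·2/(s^2 + 4) ↔ -2sin(2t).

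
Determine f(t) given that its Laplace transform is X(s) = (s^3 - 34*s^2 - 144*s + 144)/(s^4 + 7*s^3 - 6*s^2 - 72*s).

f(t) = -3*exp(3*t) - 2 + 2*exp(-4*t) + 4*exp(-6*t)

Factor the denominator: s^4 + 7*s^3 - 6*s^2 - 72*s = s*(s - 3)*(s + 4)*(s + 6).
Partial fraction decomposition gives [4/(s + 6)] + [-3/(s - 3)] + [-2/s] + [2/(s + 4)].
Invert each term: 4/(s + 6) ↔ 4e^(-6t); -3/(s - 3) ↔ -3e^(3t); -2/(s - 0) ↔ -2e^(0t); 2/(s + 4) ↔ 2e^(-4t).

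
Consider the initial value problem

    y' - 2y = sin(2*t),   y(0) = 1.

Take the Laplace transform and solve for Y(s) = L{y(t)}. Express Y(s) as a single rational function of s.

Transform both sides with L{·}.
The derivative rules (L{y'} = sY - y(0) = sY - 1) turn the left side into (s - 2)Y - (1).
The right side is L{sin(2*t)} = 2/(s^2 + 4).
So (s - 2)Y = 2/(s^2 + 4) + (1).
Solve for Y(s) and write it as one ratio of polynomials.

Y(s) = (s^2 + 6)/(s^3 - 2*s^2 + 4*s - 8)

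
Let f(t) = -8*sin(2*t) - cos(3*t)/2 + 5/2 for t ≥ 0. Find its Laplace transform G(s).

G(s) = -s/(2*(s^2 + 9)) - 16/(s^2 + 4) + 5/(2*s)

Apply the Laplace transform termwise.
(-8)·[L{sin(2t)} = 2/(s^2 + 4)]; (-1/2)·[L{cos(3t)} = s/(s^2 + 9)]; L{5/2} = (5/2)/s.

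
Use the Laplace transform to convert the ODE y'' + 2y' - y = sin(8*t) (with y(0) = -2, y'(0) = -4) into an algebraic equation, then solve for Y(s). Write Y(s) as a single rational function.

Transform both sides with L{·}.
Using L{y''} = s^2 Y - s·y(0) - y'(0) and L{y'} = sY - y(0), with y(0) = -2, y'(0) = -4, the left side becomes (s^2 + 2*s - 1)Y - (-2*s - 8).
The right side is L{sin(8*t)} = 8/(s^2 + 64).
So (s^2 + 2*s - 1)Y = 8/(s^2 + 64) + (-2*s - 8).
Isolate Y and clear denominators.

Y(s) = (-2*s^3 - 8*s^2 - 128*s - 504)/(s^4 + 2*s^3 + 63*s^2 + 128*s - 64)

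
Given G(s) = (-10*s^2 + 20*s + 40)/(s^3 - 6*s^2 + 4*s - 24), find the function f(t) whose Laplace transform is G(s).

Factor the denominator: s^3 - 6*s^2 + 4*s - 24 = (s - 6)*(s^2 + 4).
Partial fraction decomposition gives [-5/(s - 6)] + [-5*s/(s^2 + 4)] + [-10/(s^2 + 4)].
Invert each term: -5/(s - 6) ↔ -5e^(6t); -5·s/(s^2 + 4) ↔ -5cos(2t); -5·2/(s^2 + 4) ↔ -5sin(2t).

f(t) = -5*exp(6*t) - 5*sin(2*t) - 5*cos(2*t)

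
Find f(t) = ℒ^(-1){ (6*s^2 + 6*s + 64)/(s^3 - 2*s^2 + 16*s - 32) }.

f(t) = 5*exp(2*t) + 2*sin(4*t) + cos(4*t)

Factor the denominator: s^3 - 2*s^2 + 16*s - 32 = (s - 2)*(s^2 + 16).
Partial fraction decomposition gives [5/(s - 2)] + [s/(s^2 + 16)] + [8/(s^2 + 16)].
Invert each term: 5/(s - 2) ↔ 5e^(2t); 1·s/(s^2 + 16) ↔ cos(4t); 2·4/(s^2 + 16) ↔ 2sin(4t).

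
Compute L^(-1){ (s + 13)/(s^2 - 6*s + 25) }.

Complete the square in the denominator: s^2 - 6*s + 25 = (s - 3)^2 + 4^2.
Split the numerator to match: s + 13 = 1·(s - 3) + 4·4.
Invert each term: 1·(s - 3)/((s - 3)^2 + 16) ↔ e^(3t)cos(4t); 4·4/((s - 3)^2 + 16) ↔ 4e^(3t)sin(4t).

4*exp(3*t)*sin(4*t) + exp(3*t)*cos(4*t)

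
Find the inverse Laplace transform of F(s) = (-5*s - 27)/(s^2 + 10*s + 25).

Factor the denominator: s^2 + 10*s + 25 = (s + 5)^2.
Partial fraction decomposition gives [-5/(s + 5)] + [-2/(s + 5)^2].
Invert each term: -5/(s + 5) ↔ -5e^(-5t); -2/(s + 5)^2 ↔ -2t·e^(-5t).

-2*t*exp(-5*t) - 5*exp(-5*t)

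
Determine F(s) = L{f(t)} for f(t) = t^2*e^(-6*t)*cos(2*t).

L{cos(2t)} = s/(s^2 + 4).
Multiplying by e^(-6t) shifts s → s + 6, so L{e^(-6*t)*cos(2*t)} = (s + 6)/((s + 6)^2 + 4).
Then apply L{t^2·g(t)} = (-1)^2 d^2/ds^2[G(s)] with G(s) = (s + 6)/((s + 6)^2 + 4):
differentiating 2 times and applying the sign gives 2*(s + 6)*(s^2 + 12*s + 24)/(s^2 + 12*s + 40)^3.

F(s) = 2*(s + 6)*(s^2 + 12*s + 24)/(s^2 + 12*s + 40)^3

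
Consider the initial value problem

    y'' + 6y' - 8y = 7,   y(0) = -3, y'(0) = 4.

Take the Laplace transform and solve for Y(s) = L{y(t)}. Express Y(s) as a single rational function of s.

Take the Laplace transform of both sides.
With L{y''} = s^2 Y - s·y(0) - y'(0) and L{y'} = sY - y(0), with y(0) = -3, y'(0) = 4: the LHS transforms to (s^2 + 6*s - 8)Y - (-3*s - 14).
The right side is L{7} = 7/s.
So (s^2 + 6*s - 8)Y = 7/s + (-3*s - 14).
Isolate Y and clear denominators.

Y(s) = (-3*s^2 - 14*s + 7)/(s^3 + 6*s^2 - 8*s)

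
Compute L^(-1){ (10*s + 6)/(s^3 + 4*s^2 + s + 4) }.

2*sin(t) + 2*cos(t) - 2*exp(-4*t)

Factor the denominator: s^3 + 4*s^2 + s + 4 = (s + 4)*(s^2 + 1).
Partial fraction decomposition gives [-2/(s + 4)] + [2*s/(s^2 + 1)] + [2/(s^2 + 1)].
Invert each term: -2/(s + 4) ↔ -2e^(-4t); 2·s/(s^2 + 1) ↔ 2cos(t); 2·1/(s^2 + 1) ↔ 2sin(t).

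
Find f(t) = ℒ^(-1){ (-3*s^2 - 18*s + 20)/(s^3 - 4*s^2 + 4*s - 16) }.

f(t) = -5*exp(4*t) - 5*sin(2*t) + 2*cos(2*t)

Factor the denominator: s^3 - 4*s^2 + 4*s - 16 = (s - 4)*(s^2 + 4).
Partial fraction decomposition gives [-5/(s - 4)] + [2*s/(s^2 + 4)] + [-10/(s^2 + 4)].
Invert each term: -5/(s - 4) ↔ -5e^(4t); 2·s/(s^2 + 4) ↔ 2cos(2t); -5·2/(s^2 + 4) ↔ -5sin(2t).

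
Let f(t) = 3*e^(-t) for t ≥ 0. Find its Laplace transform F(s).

F(s) = 3/(s + 1)

L{3} = 3/s.
By the first shifting theorem, multiplying by e^(-t) replaces s with s + 1.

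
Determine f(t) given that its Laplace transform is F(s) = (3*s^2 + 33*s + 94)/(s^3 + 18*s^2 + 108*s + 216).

Factor the denominator: s^3 + 18*s^2 + 108*s + 216 = (s + 6)^3.
Partial fraction decomposition gives [3/(s + 6)] + [-3/(s + 6)^2] + [4/(s + 6)^3].
Invert each term: 3/(s + 6) ↔ 3e^(-6t); -3/(s + 6)^2 ↔ -3t·e^(-6t); 4/(s + 6)^3 ↔ (2)t^2·e^(-6t).

f(t) = 2*t^2*exp(-6*t) - 3*t*exp(-6*t) + 3*exp(-6*t)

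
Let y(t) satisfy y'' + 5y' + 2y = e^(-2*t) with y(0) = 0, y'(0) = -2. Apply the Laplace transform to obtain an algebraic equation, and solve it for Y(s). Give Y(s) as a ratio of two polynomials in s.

Y(s) = (-2*s - 3)/(s^3 + 7*s^2 + 12*s + 4)

Laplace-transform each side.
The derivative rules (L{y''} = s^2 Y - s·y(0) - y'(0) and L{y'} = sY - y(0), with y(0) = 0, y'(0) = -2) turn the left side into (s^2 + 5*s + 2)Y - (-2).
The right side is L{e^(-2*t)} = 1/(s + 2).
So (s^2 + 5*s + 2)Y = 1/(s + 2) + (-2).
Isolate Y and clear denominators.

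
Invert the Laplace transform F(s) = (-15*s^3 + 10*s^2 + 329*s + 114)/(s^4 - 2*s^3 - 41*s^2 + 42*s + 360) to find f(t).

Factor the denominator: s^4 - 2*s^3 - 41*s^2 + 42*s + 360 = (s - 6)*(s - 4)*(s + 3)*(s + 5).
Partial fraction decomposition gives [-5/(s - 4)] + [-3/(s + 5)] + [-3/(s + 3)] + [-4/(s - 6)].
Invert each term: -5/(s - 4) ↔ -5e^(4t); -3/(s + 5) ↔ -3e^(-5t); -3/(s + 3) ↔ -3e^(-3t); -4/(s - 6) ↔ -4e^(6t).

f(t) = -4*exp(6*t) - 5*exp(4*t) - 3*exp(-3*t) - 3*exp(-5*t)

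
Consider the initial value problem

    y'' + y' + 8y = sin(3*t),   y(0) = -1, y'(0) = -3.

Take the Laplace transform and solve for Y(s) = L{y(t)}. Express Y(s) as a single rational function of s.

Y(s) = (-s^3 - 4*s^2 - 9*s - 33)/(s^4 + s^3 + 17*s^2 + 9*s + 72)

Transform both sides with L{·}.
The derivative rules (L{y''} = s^2 Y - s·y(0) - y'(0) and L{y'} = sY - y(0), with y(0) = -1, y'(0) = -3) turn the left side into (s^2 + s + 8)Y - (-s - 4).
The right side is L{sin(3*t)} = 3/(s^2 + 9).
So (s^2 + s + 8)Y = 3/(s^2 + 9) + (-s - 4).
Solve for Y(s) and write it as one ratio of polynomials.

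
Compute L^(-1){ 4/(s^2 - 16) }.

Since L{sinh(4t)} = 4/(s^2 - 16), the inverse is sinh(4*t).

sinh(4*t)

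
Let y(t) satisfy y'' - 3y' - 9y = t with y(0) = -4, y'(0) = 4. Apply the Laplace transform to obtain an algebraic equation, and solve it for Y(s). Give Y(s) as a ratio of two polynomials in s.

Y(s) = (-4*s^3 + 16*s^2 + 1)/(s^4 - 3*s^3 - 9*s^2)

Laplace-transform each side.
Using L{y''} = s^2 Y - s·y(0) - y'(0) and L{y'} = sY - y(0), with y(0) = -4, y'(0) = 4, the left side becomes (s^2 - 3*s - 9)Y - (-4*s + 16).
The right side is L{t} = s^(-2).
So (s^2 - 3*s - 9)Y = s^(-2) + (-4*s + 16).
Isolate Y and clear denominators.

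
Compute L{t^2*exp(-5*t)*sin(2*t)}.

L{sin(2t)} = 2/(s^2 + 4).
Multiplying by e^(-5t) shifts s → s + 5, so L{exp(-5*t)*sin(2*t)} = 2/((s + 5)^2 + 4).
Then apply L{t^2·g(t)} = (-1)^2 d^2/ds^2[G(s)] with G(s) = 2/((s + 5)^2 + 4):
differentiating 2 times and applying the sign gives 4*(3*s^2 + 30*s + 71)/(s^2 + 10*s + 29)^3.

4*(3*s^2 + 30*s + 71)/(s^2 + 10*s + 29)^3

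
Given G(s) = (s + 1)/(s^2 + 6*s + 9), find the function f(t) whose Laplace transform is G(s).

f(t) = -2*t*exp(-3*t) + exp(-3*t)

Factor the denominator: s^2 + 6*s + 9 = (s + 3)^2.
Partial fraction decomposition gives [1/(s + 3)] + [-2/(s + 3)^2].
Invert each term: 1/(s + 3) ↔ e^(-3t); -2/(s + 3)^2 ↔ -2t·e^(-3t).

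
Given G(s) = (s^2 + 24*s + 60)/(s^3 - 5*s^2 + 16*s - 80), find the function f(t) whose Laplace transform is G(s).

Factor the denominator: s^3 - 5*s^2 + 16*s - 80 = (s - 5)*(s^2 + 16).
Partial fraction decomposition gives [5/(s - 5)] + [-4*s/(s^2 + 16)] + [4/(s^2 + 16)].
Invert each term: 5/(s - 5) ↔ 5e^(5t); -4·s/(s^2 + 16) ↔ -4cos(4t); 1·4/(s^2 + 16) ↔ sin(4t).

f(t) = 5*exp(5*t) + sin(4*t) - 4*cos(4*t)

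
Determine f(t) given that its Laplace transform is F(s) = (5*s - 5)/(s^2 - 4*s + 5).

f(t) = 5*exp(2*t)*sin(t) + 5*exp(2*t)*cos(t)

Complete the square in the denominator: s^2 - 4*s + 5 = (s - 2)^2 + 1^2.
Split the numerator to match: 5*s - 5 = 5·(s - 2) + 5·1.
Invert each term: 5·(s - 2)/((s - 2)^2 + 1) ↔ 5e^(2t)cos(t); 5·1/((s - 2)^2 + 1) ↔ 5e^(2t)sin(t).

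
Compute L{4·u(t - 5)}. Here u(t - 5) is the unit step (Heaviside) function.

4*exp(-5*s)/s

By the second shifting theorem, L{u(t - c)·g(t - c)} = e^(-cs)·H(s) with c = 5 and H(s) = L{g(t)}.
L{4} = 4/s.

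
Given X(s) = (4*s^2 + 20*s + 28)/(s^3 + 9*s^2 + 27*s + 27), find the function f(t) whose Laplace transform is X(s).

f(t) = 2*t^2*exp(-3*t) - 4*t*exp(-3*t) + 4*exp(-3*t)

Factor the denominator: s^3 + 9*s^2 + 27*s + 27 = (s + 3)^3.
Partial fraction decomposition gives [4/(s + 3)] + [-4/(s + 3)^2] + [4/(s + 3)^3].
Invert each term: 4/(s + 3) ↔ 4e^(-3t); -4/(s + 3)^2 ↔ -4t·e^(-3t); 4/(s + 3)^3 ↔ (2)t^2·e^(-3t).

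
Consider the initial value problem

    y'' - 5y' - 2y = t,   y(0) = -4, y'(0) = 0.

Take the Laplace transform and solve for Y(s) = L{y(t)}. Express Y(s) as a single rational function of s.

Transform both sides with L{·}.
With L{y''} = s^2 Y - s·y(0) - y'(0) and L{y'} = sY - y(0), with y(0) = -4, y'(0) = 0: the LHS transforms to (s^2 - 5*s - 2)Y - (-4*s + 20).
The right side is L{t} = s^(-2).
So (s^2 - 5*s - 2)Y = s^(-2) + (-4*s + 20).
Isolate Y and clear denominators.

Y(s) = (-4*s^3 + 20*s^2 + 1)/(s^4 - 5*s^3 - 2*s^2)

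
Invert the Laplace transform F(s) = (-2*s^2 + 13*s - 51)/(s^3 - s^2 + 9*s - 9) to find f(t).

Factor the denominator: s^3 - s^2 + 9*s - 9 = (s - 1)*(s^2 + 9).
Partial fraction decomposition gives [-4/(s - 1)] + [2*s/(s^2 + 9)] + [15/(s^2 + 9)].
Invert each term: -4/(s - 1) ↔ -4e^(t); 2·s/(s^2 + 9) ↔ 2cos(3t); 5·3/(s^2 + 9) ↔ 5sin(3t).

f(t) = -4*exp(t) + 5*sin(3*t) + 2*cos(3*t)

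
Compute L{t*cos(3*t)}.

L{cos(3t)} = s/(s^2 + 9).
Then apply L{t·g(t)} = -d/ds[G(s)] with G(s) = s/(s^2 + 9):
differentiating 1 time and applying the sign gives (s - 3)*(s + 3)/(s^2 + 9)^2.

(s - 3)*(s + 3)/(s^2 + 9)^2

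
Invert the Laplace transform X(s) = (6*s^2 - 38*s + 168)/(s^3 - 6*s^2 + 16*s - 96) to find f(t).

f(t) = 3*exp(6*t) - 5*sin(4*t) + 3*cos(4*t)

Factor the denominator: s^3 - 6*s^2 + 16*s - 96 = (s - 6)*(s^2 + 16).
Partial fraction decomposition gives [3/(s - 6)] + [3*s/(s^2 + 16)] + [-20/(s^2 + 16)].
Invert each term: 3/(s - 6) ↔ 3e^(6t); 3·s/(s^2 + 16) ↔ 3cos(4t); -5·4/(s^2 + 16) ↔ -5sin(4t).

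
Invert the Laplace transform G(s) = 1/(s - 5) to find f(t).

Since L{e^(5t)} = 1/(s - 5), the inverse is exp(5*t).

f(t) = exp(5*t)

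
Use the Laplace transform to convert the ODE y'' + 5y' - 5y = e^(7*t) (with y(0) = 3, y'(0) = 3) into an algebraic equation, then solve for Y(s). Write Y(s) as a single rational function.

Y(s) = (3*s^2 - 3*s - 125)/(s^3 - 2*s^2 - 40*s + 35)

Laplace-transform each side.
Using L{y''} = s^2 Y - s·y(0) - y'(0) and L{y'} = sY - y(0), with y(0) = 3, y'(0) = 3, the left side becomes (s^2 + 5*s - 5)Y - (3*s + 18).
The right side is L{e^(7*t)} = 1/(s - 7).
So (s^2 + 5*s - 5)Y = 1/(s - 7) + (3*s + 18).
Solve for Y(s) and write it as one ratio of polynomials.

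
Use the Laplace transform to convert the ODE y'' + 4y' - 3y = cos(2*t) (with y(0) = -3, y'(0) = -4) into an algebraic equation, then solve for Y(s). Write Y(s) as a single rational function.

Transform both sides with L{·}.
With L{y''} = s^2 Y - s·y(0) - y'(0) and L{y'} = sY - y(0), with y(0) = -3, y'(0) = -4: the LHS transforms to (s^2 + 4*s - 3)Y - (-3*s - 16).
The right side is L{cos(2*t)} = s/(s^2 + 4).
So (s^2 + 4*s - 3)Y = s/(s^2 + 4) + (-3*s - 16).
Solve for Y(s) and write it as one ratio of polynomials.

Y(s) = (-3*s^3 - 16*s^2 - 11*s - 64)/(s^4 + 4*s^3 + s^2 + 16*s - 12)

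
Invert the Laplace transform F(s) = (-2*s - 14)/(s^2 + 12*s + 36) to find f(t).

f(t) = -2*t*exp(-6*t) - 2*exp(-6*t)

Factor the denominator: s^2 + 12*s + 36 = (s + 6)^2.
Partial fraction decomposition gives [-2/(s + 6)] + [-2/(s + 6)^2].
Invert each term: -2/(s + 6) ↔ -2e^(-6t); -2/(s + 6)^2 ↔ -2t·e^(-6t).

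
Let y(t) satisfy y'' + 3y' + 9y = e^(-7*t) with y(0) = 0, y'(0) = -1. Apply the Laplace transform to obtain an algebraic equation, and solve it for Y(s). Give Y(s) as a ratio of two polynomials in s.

Transform both sides with L{·}.
With L{y''} = s^2 Y - s·y(0) - y'(0) and L{y'} = sY - y(0), with y(0) = 0, y'(0) = -1: the LHS transforms to (s^2 + 3*s + 9)Y - (-1).
The right side is L{e^(-7*t)} = 1/(s + 7).
So (s^2 + 3*s + 9)Y = 1/(s + 7) + (-1).
Solve for Y(s) and write it as one ratio of polynomials.

Y(s) = (-s - 6)/(s^3 + 10*s^2 + 30*s + 63)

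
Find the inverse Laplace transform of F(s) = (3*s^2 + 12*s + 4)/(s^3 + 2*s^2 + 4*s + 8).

2*sin(2*t) + 4*cos(2*t) - exp(-2*t)

Factor the denominator: s^3 + 2*s^2 + 4*s + 8 = (s + 2)*(s^2 + 4).
Partial fraction decomposition gives [-1/(s + 2)] + [4*s/(s^2 + 4)] + [4/(s^2 + 4)].
Invert each term: -1/(s + 2) ↔ -e^(-2t); 4·s/(s^2 + 4) ↔ 4cos(2t); 2·2/(s^2 + 4) ↔ 2sin(2t).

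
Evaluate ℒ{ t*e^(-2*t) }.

L{e^(-2t)} = 1/(s + 2).
Then apply L{t·g(t)} = -d/ds[G(s)] with G(s) = 1/(s + 2):
differentiating 1 time and applying the sign gives (s + 2)^(-2).

(s + 2)^(-2)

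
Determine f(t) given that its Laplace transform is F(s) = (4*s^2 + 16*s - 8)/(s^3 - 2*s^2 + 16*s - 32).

f(t) = 2*exp(2*t) + 5*sin(4*t) + 2*cos(4*t)

Factor the denominator: s^3 - 2*s^2 + 16*s - 32 = (s - 2)*(s^2 + 16).
Partial fraction decomposition gives [2/(s - 2)] + [2*s/(s^2 + 16)] + [20/(s^2 + 16)].
Invert each term: 2/(s - 2) ↔ 2e^(2t); 2·s/(s^2 + 16) ↔ 2cos(4t); 5·4/(s^2 + 16) ↔ 5sin(4t).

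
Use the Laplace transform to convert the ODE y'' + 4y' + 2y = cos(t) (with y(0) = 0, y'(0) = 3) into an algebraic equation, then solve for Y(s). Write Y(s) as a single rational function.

Laplace-transform each side.
The derivative rules (L{y''} = s^2 Y - s·y(0) - y'(0) and L{y'} = sY - y(0), with y(0) = 0, y'(0) = 3) turn the left side into (s^2 + 4*s + 2)Y - (3).
The right side is L{cos(t)} = s/(s^2 + 1).
So (s^2 + 4*s + 2)Y = s/(s^2 + 1) + (3).
Solve for Y(s) and write it as one ratio of polynomials.

Y(s) = (3*s^2 + s + 3)/(s^4 + 4*s^3 + 3*s^2 + 4*s + 2)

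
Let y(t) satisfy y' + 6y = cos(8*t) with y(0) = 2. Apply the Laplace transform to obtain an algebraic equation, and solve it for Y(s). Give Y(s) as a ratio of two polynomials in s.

Y(s) = (2*s^2 + s + 128)/(s^3 + 6*s^2 + 64*s + 384)

Laplace-transform each side.
The derivative rules (L{y'} = sY - y(0) = sY - 2) turn the left side into (s + 6)Y - (2).
The right side is L{cos(8*t)} = s/(s^2 + 64).
So (s + 6)Y = s/(s^2 + 64) + (2).
Divide through and combine into a single rational function.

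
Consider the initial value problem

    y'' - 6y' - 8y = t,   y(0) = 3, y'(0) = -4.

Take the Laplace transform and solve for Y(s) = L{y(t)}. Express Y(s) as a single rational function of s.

Laplace-transform each side.
The derivative rules (L{y''} = s^2 Y - s·y(0) - y'(0) and L{y'} = sY - y(0), with y(0) = 3, y'(0) = -4) turn the left side into (s^2 - 6*s - 8)Y - (3*s - 22).
The right side is L{t} = s^(-2).
So (s^2 - 6*s - 8)Y = s^(-2) + (3*s - 22).
Divide through and combine into a single rational function.

Y(s) = (3*s^3 - 22*s^2 + 1)/(s^4 - 6*s^3 - 8*s^2)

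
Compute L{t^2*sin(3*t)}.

18*(s^2 - 3)/(s^2 + 9)^3

L{sin(3t)} = 3/(s^2 + 9).
Then apply L{t^2·g(t)} = (-1)^2 d^2/ds^2[G(s)] with G(s) = 3/(s^2 + 9):
differentiating 2 times and applying the sign gives 18*(s^2 - 3)/(s^2 + 9)^3.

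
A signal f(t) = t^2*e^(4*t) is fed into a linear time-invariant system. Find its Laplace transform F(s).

F(s) = 2/(s - 4)^3

L{e^(4t)} = 1/(s - 4).
Then apply L{t^2·g(t)} = (-1)^2 d^2/ds^2[G(s)] with G(s) = 1/(s - 4):
differentiating 2 times and applying the sign gives 2/(s - 4)^3.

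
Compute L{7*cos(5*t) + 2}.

The transform is linear, so treat each term independently.
L{2} = 2/s; (7)·[L{cos(5t)} = s/(s^2 + 25)].

7*s/(s^2 + 25) + 2/s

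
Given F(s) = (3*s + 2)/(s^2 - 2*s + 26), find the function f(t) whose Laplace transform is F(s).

Complete the square in the denominator: s^2 - 2*s + 26 = (s - 1)^2 + 5^2.
Split the numerator to match: 3*s + 2 = 3·(s - 1) + 1·5.
Invert each term: 3·(s - 1)/((s - 1)^2 + 25) ↔ 3e^(t)cos(5t); 1·5/((s - 1)^2 + 25) ↔ e^(t)sin(5t).

f(t) = exp(t)*sin(5*t) + 3*exp(t)*cos(5*t)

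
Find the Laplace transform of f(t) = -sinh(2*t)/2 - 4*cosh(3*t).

-4*s/(s^2 - 9) - 1/(s^2 - 4)

By linearity of the Laplace transform, transform each term separately.
(-1/2)·[L{sinh(2t)} = 2/(s^2 - 4)]; (-4)·[L{cosh(3t)} = s/(s^2 - 9)].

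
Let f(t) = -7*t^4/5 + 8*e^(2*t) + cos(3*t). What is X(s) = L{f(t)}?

X(s) = s/(s^2 + 9) + 8/(s - 2) - 168/(5*s^5)

The transform is linear, so treat each term independently.
L{cos(3t)} = s/(s^2 + 9); (-7/5)·[L{t^4} = 4!/s^5 = 24/s^5]; (8)·[L{e^(2t)} = 1/(s - 2)].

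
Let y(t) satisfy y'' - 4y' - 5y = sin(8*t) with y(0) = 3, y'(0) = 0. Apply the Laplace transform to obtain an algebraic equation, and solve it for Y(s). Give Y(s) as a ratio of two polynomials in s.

Take the Laplace transform of both sides.
Using L{y''} = s^2 Y - s·y(0) - y'(0) and L{y'} = sY - y(0), with y(0) = 3, y'(0) = 0, the left side becomes (s^2 - 4*s - 5)Y - (3*s - 12).
The right side is L{sin(8*t)} = 8/(s^2 + 64).
So (s^2 - 4*s - 5)Y = 8/(s^2 + 64) + (3*s - 12).
Solve for Y(s) and write it as one ratio of polynomials.

Y(s) = (3*s^3 - 12*s^2 + 192*s - 760)/(s^4 - 4*s^3 + 59*s^2 - 256*s - 320)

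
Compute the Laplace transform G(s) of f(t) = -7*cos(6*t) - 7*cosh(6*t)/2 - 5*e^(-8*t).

By linearity of the Laplace transform, transform each term separately.
(-7)·[L{cos(6t)} = s/(s^2 + 36)]; (-5)·[L{e^(-8t)} = 1/(s + 8)]; (-7/2)·[L{cosh(6t)} = s/(s^2 - 36)].

G(s) = -7*s/(s^2 + 36) - 7*s/(2*(s^2 - 36)) - 5/(s + 8)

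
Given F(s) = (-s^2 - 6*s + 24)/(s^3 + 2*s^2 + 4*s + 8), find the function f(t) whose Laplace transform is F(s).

Factor the denominator: s^3 + 2*s^2 + 4*s + 8 = (s + 2)*(s^2 + 4).
Partial fraction decomposition gives [4/(s + 2)] + [-5*s/(s^2 + 4)] + [4/(s^2 + 4)].
Invert each term: 4/(s + 2) ↔ 4e^(-2t); -5·s/(s^2 + 4) ↔ -5cos(2t); 2·2/(s^2 + 4) ↔ 2sin(2t).

f(t) = 2*sin(2*t) - 5*cos(2*t) + 4*exp(-2*t)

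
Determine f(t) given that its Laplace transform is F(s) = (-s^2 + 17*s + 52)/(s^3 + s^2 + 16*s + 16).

f(t) = 5*sin(4*t) - 3*cos(4*t) + 2*exp(-t)

Factor the denominator: s^3 + s^2 + 16*s + 16 = (s + 1)*(s^2 + 16).
Partial fraction decomposition gives [2/(s + 1)] + [-3*s/(s^2 + 16)] + [20/(s^2 + 16)].
Invert each term: 2/(s + 1) ↔ 2e^(-t); -3·s/(s^2 + 16) ↔ -3cos(4t); 5·4/(s^2 + 16) ↔ 5sin(4t).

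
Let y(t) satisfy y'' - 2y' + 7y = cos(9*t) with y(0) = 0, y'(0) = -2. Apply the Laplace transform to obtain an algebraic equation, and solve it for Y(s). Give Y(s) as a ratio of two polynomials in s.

Transform both sides with L{·}.
With L{y''} = s^2 Y - s·y(0) - y'(0) and L{y'} = sY - y(0), with y(0) = 0, y'(0) = -2: the LHS transforms to (s^2 - 2*s + 7)Y - (-2).
The right side is L{cos(9*t)} = s/(s^2 + 81).
So (s^2 - 2*s + 7)Y = s/(s^2 + 81) + (-2).
Solve for Y(s) and write it as one ratio of polynomials.

Y(s) = (-2*s^2 + s - 162)/(s^4 - 2*s^3 + 88*s^2 - 162*s + 567)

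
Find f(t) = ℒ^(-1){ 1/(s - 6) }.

f(t) = exp(6*t)

Since L{e^(6t)} = 1/(s - 6), the inverse is e^(6*t).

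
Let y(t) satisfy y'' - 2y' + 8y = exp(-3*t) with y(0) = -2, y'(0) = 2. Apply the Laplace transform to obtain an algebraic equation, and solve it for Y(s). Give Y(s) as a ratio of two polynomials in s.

Y(s) = (-2*s^2 + 19)/(s^3 + s^2 + 2*s + 24)

Take the Laplace transform of both sides.
With L{y''} = s^2 Y - s·y(0) - y'(0) and L{y'} = sY - y(0), with y(0) = -2, y'(0) = 2: the LHS transforms to (s^2 - 2*s + 8)Y - (-2*s + 6).
The right side is L{exp(-3*t)} = 1/(s + 3).
So (s^2 - 2*s + 8)Y = 1/(s + 3) + (-2*s + 6).
Divide through and combine into a single rational function.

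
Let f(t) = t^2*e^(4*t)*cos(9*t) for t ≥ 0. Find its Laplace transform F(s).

F(s) = 2*(s - 4)*(s^2 - 8*s - 227)/(s^2 - 8*s + 97)^3

L{cos(9t)} = s/(s^2 + 81).
Multiplying by e^(4t) shifts s → s - 4, so L{e^(4*t)*cos(9*t)} = (s - 4)/((s - 4)^2 + 81).
Then apply L{t^2·g(t)} = (-1)^2 d^2/ds^2[G(s)] with G(s) = (s - 4)/((s - 4)^2 + 81):
differentiating 2 times and applying the sign gives 2*(s - 4)*(s^2 - 8*s - 227)/(s^2 - 8*s + 97)^3.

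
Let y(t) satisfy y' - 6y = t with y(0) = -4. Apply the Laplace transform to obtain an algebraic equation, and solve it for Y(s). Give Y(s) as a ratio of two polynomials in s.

Y(s) = (-4*s^2 + 1)/(s^3 - 6*s^2)

Take the Laplace transform of both sides.
The derivative rules (L{y'} = sY - y(0) = sY - (-4)) turn the left side into (s - 6)Y - (-4).
The right side is L{t} = s^(-2).
So (s - 6)Y = s^(-2) + (-4).
Solve for Y(s) and write it as one ratio of polynomials.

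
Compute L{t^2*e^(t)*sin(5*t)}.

L{sin(5t)} = 5/(s^2 + 25).
Multiplying by e^(t) shifts s → s - 1, so L{e^(t)*sin(5*t)} = 5/((s - 1)^2 + 25).
Then apply L{t^2·g(t)} = (-1)^2 d^2/ds^2[G(s)] with G(s) = 5/((s - 1)^2 + 25):
differentiating 2 times and applying the sign gives 10*(3*s^2 - 6*s - 22)/(s^2 - 2*s + 26)^3.

10*(3*s^2 - 6*s - 22)/(s^2 - 2*s + 26)^3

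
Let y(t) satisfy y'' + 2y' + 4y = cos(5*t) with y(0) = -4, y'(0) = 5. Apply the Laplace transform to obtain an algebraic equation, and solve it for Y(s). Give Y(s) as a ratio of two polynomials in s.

Y(s) = (-4*s^3 - 3*s^2 - 99*s - 75)/(s^4 + 2*s^3 + 29*s^2 + 50*s + 100)

Transform both sides with L{·}.
With L{y''} = s^2 Y - s·y(0) - y'(0) and L{y'} = sY - y(0), with y(0) = -4, y'(0) = 5: the LHS transforms to (s^2 + 2*s + 4)Y - (-4*s - 3).
The right side is L{cos(5*t)} = s/(s^2 + 25).
So (s^2 + 2*s + 4)Y = s/(s^2 + 25) + (-4*s - 3).
Divide through and combine into a single rational function.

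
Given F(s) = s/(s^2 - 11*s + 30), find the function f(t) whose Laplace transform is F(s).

f(t) = 6*exp(6*t) - 5*exp(5*t)

Factor the denominator: s^2 - 11*s + 30 = (s - 6)*(s - 5).
Partial fraction decomposition gives [-5/(s - 5)] + [6/(s - 6)].
Invert each term: -5/(s - 5) ↔ -5e^(5t); 6/(s - 6) ↔ 6e^(6t).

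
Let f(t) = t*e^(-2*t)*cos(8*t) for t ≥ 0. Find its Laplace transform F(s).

F(s) = (s - 6)*(s + 10)/(s^2 + 4*s + 68)^2

L{cos(8t)} = s/(s^2 + 64).
Multiplying by e^(-2t) shifts s → s + 2, so L{e^(-2*t)*cos(8*t)} = (s + 2)/((s + 2)^2 + 64).
Then apply L{t·g(t)} = -d/ds[G(s)] with G(s) = (s + 2)/((s + 2)^2 + 64):
differentiating 1 time and applying the sign gives (s - 6)*(s + 10)/(s^2 + 4*s + 68)^2.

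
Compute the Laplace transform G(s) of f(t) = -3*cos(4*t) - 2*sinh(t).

G(s) = -3*s/(s^2 + 16) - 2/(s^2 - 1)

The transform is linear, so treat each term independently.
(-2)·[L{sinh(t)} = 1/(s^2 - 1)]; (-3)·[L{cos(4t)} = s/(s^2 + 16)].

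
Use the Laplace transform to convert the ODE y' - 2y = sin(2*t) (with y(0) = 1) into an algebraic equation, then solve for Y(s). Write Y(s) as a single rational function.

Take the Laplace transform of both sides.
With L{y'} = sY - y(0) = sY - 1: the LHS transforms to (s - 2)Y - (1).
The right side is L{sin(2*t)} = 2/(s^2 + 4).
So (s - 2)Y = 2/(s^2 + 4) + (1).
Isolate Y and clear denominators.

Y(s) = (s^2 + 6)/(s^3 - 2*s^2 + 4*s - 8)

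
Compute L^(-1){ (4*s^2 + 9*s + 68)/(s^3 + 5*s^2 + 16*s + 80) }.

Factor the denominator: s^3 + 5*s^2 + 16*s + 80 = (s + 5)*(s^2 + 16).
Partial fraction decomposition gives [3/(s + 5)] + [s/(s^2 + 16)] + [4/(s^2 + 16)].
Invert each term: 3/(s + 5) ↔ 3e^(-5t); 1·s/(s^2 + 16) ↔ cos(4t); 1·4/(s^2 + 16) ↔ sin(4t).

sin(4*t) + cos(4*t) + 3*exp(-5*t)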